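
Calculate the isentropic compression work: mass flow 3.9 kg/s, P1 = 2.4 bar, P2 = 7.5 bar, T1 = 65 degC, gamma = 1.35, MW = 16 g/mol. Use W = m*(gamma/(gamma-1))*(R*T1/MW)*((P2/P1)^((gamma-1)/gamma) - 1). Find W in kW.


Isentropic work: W = m*(gamma/(gamma-1))*(R*T1/MW)*((P2/P1)^((gamma-1)/gamma) - 1)
T1 = 65 + 273.15 = 338.15 K
Pressure ratio = 7.5 / 2.4 = 3.125
Exponent = (1.35 - 1)/1.35 = 0.259259
(P2/P1)^exp - 1 = 3.125^0.259259 - 1 = 0.343675
W = 3.9 * 1.35 / 0.35 * 8.314 * 338.15 / 16 * 0.343675 = 908.4

908.4 kW


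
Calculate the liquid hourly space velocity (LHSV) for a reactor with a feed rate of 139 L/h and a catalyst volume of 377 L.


LHSV = volumetric feed rate / catalyst volume
= 139 L/h / 377 L
= 0.3687 h^-1

0.3687 h^-1


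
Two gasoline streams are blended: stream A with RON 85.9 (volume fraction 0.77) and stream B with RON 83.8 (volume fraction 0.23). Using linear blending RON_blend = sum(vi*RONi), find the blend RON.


Linear blending: RON_blend = sum(vi * RONi)
Contribution 1: 0.77 * 85.9 = 66.143
Contribution 2: 0.23 * 83.8 = 19.274
RON_blend = 66.143 + 19.274 = 85.417

85.417


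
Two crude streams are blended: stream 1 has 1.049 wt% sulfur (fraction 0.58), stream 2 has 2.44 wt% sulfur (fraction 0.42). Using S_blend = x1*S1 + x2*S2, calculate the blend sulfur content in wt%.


Linear sulfur blending: S_blend = x1*S1 + x2*S2
Contribution 1: 0.58 * 1.049 = 0.60842 wt%
Contribution 2: 0.42 * 2.44 = 1.0248 wt%
S_blend = 0.60842 + 1.0248 = 1.63322

1.63322 wt%


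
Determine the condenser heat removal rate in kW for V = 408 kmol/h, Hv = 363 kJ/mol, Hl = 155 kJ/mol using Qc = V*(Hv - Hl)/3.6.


Qc = 408 * (363 - 155) / 3.6 = 408 * 208 / 3.6 = 23570

23570 kW


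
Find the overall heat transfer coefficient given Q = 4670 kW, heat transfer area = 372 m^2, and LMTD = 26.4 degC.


From Q = U*A*LMTD, U = Q / (A * LMTD)
U = 4670 / (372 * 26.4) = 4670 / 9820.8 = 0.4755

0.4755 kW/(m^2*K)


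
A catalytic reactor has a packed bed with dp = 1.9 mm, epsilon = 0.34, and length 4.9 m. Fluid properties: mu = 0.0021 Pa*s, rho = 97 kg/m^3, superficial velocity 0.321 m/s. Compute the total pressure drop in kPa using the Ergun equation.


dp = 1.9 mm = 0.0019 m
Viscous term = 150*0.0021*0.321*(1-0.34)^2 / (0.0019^2*0.34^3) = 310427
Inertial term = 1.75*97*0.321^2*(1-0.34) / (0.0019*0.34^3) = 154587
dP/L = 310427 + 154587 = 465014 Pa/m
dP = 465014 * 4.9 / 1000 = 2279 kPa

2279 kPa


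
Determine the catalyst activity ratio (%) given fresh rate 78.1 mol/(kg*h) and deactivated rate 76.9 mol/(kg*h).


Activity (%) = (rate_used / rate_fresh) * 100
rate_used = 76.9, rate_fresh = 78.1
= (76.9 / 78.1) * 100
= 0.9846 * 100 = 98.46

98.46 %


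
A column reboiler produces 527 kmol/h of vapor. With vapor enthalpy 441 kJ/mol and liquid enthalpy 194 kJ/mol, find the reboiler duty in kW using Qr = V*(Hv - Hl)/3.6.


Qr = 527 * (441 - 194) / 3.6 = 527 * 247 / 3.6 = 36160

36160 kW


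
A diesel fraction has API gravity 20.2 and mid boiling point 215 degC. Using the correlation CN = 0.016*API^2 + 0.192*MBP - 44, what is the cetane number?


CN = 0.016 * 20.2^2 + 0.192 * 215 - 44
CN = 6.52864 + 41.28 - 44 = 3.80864

3.80864


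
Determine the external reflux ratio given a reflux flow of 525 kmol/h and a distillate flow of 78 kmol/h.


Reflux ratio definition: R = L / D (liquid returned / distillate withdrawn)
L = 525 kmol/h, D = 78 kmol/h
R = 525 / 78 = 6.731

6.731


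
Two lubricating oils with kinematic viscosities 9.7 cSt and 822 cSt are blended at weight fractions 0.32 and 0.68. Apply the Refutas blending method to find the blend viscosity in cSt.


Refutas method: VBN_i = 14.534*ln(ln(visc_i + 0.8)) + 10.975, blended linearly by mass fraction; since VBN is linear in VBI_i = ln(ln(visc_i + 0.8)) and the fractions sum to 1, blend VBI directly: visc = exp(exp(VBI_blend)) - 0.8
VBI_1 = ln(ln(9.7 + 0.8)) = 0.855
VBI_2 = ln(ln(822 + 0.8)) = 1.904
VBI_blend = 0.32 * 0.855 + 0.68 * 1.904 = 1.56832
visc_blend = exp(exp(1.56832)) - 0.8 = 120.5

120.5 cSt


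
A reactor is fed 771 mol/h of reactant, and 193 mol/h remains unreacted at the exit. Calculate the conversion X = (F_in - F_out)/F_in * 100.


X = (F_in - F_out) / F_in * 100
Moles reacted = 771 - 193 = 578
X = 578 / 771 * 100
= 0.7497 * 100
= 74.97 %

74.97 %


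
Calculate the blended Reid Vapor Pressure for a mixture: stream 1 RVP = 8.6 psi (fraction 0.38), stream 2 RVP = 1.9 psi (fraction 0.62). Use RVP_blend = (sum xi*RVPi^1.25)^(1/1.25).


Chevron index: RVP_blend = (sum xi*RVPi^1.25)^(1/1.25)
RVP^1.25 terms: 0.38 * 8.6^1.25 + 0.62 * 1.9^1.25 = 6.97941
RVP_blend = 6.97941^(1/1.25) = 4.732

4.732 psi


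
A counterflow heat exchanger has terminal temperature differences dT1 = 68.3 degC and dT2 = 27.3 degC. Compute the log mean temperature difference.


LMTD = (dT1 - dT2) / ln(dT1/dT2)
= (68.3 - 27.3) / ln(68.3 / 27.3) = 41 / 0.917023 = 44.71

44.71 degC


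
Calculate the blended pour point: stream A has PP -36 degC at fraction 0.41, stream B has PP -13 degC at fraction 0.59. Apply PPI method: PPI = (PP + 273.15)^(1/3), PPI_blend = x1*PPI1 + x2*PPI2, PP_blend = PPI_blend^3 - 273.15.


PPI_1 = (-36 + 273.15)^(1/3) = 6.189768
PPI_2 = (-13 + 273.15)^(1/3) = 6.383731
PPI_blend = 0.41 * 6.189768 + 0.59 * 6.383731 = 6.304206
PP_blend = 6.304206^3 - 273.15 = 250.5481 - 273.15 = -22.6

-22.6 degC


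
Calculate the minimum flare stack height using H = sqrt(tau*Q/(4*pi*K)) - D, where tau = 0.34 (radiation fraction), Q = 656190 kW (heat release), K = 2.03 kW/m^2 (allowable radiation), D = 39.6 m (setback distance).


tau*Q/(4*pi*K) = 0.34 * 656190 / (4 * pi * 2.03) = 8745.86
sqrt(8745.86) = 93.5193
H = 93.5193 - 39.6 = 53.92

53.92 m


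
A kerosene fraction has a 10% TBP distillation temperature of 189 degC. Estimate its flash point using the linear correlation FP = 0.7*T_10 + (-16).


FP = 0.7 * 189 + (-16) = 116.3

116.3 degC


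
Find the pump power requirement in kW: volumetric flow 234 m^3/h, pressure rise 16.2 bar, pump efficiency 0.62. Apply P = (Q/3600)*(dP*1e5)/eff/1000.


Q = 234 / 3600 = 0.065 m^3/s
P = 0.065 * (16.2 * 1e5) / 0.62 / 1000 = 169.8

169.8 kW


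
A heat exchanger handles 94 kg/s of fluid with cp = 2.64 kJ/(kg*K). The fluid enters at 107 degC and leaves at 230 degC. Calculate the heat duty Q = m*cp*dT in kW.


Q = m_dot * cp * delta_T
delta_T = 230 - 107 = 123 K
Q = 94 * 2.64 * 123
= 248.16 * 123
= 30523.68 kW

30523.68 kW


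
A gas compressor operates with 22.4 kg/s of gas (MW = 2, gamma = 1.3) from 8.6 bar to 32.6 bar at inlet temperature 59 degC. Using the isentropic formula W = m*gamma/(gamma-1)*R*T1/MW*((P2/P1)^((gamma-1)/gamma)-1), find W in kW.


Isentropic work: W = m*(gamma/(gamma-1))*(R*T1/MW)*((P2/P1)^((gamma-1)/gamma) - 1)
T1 = 59 + 273.15 = 332.15 K
Pressure ratio = 32.6 / 8.6 = 3.7907
Exponent = (1.3 - 1)/1.3 = 0.230769
(P2/P1)^exp - 1 = 3.7907^0.230769 - 1 = 0.360036
W = 22.4 * 1.3 / 0.3 * 8.314 * 332.15 / 2 * 0.360036 = 48250

48250 kW


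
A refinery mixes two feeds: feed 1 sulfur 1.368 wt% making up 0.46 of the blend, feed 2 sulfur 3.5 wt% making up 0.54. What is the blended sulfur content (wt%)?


Linear sulfur blending: S_blend = x1*S1 + x2*S2
Contribution 1: 0.46 * 1.368 = 0.62928 wt%
Contribution 2: 0.54 * 3.5 = 1.89 wt%
S_blend = 0.62928 + 1.89 = 2.51928

2.51928 wt%


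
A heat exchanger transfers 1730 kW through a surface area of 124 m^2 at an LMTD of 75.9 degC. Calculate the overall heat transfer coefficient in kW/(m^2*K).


From Q = U*A*LMTD, U = Q / (A * LMTD)
U = 1730 / (124 * 75.9) = 1730 / 9411.6 = 0.1838

0.1838 kW/(m^2*K)


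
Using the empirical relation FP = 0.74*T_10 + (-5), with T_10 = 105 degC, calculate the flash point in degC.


FP = 0.74 * 105 + (-5) = 72.7

72.7 degC


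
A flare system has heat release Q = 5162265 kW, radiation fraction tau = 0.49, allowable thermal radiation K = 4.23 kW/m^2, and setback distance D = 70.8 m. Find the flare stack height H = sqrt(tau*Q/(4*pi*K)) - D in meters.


tau*Q/(4*pi*K) = 0.49 * 5162265 / (4 * pi * 4.23) = 47586.8
sqrt(47586.8) = 218.144
H = 218.144 - 70.8 = 147.3

147.3 m


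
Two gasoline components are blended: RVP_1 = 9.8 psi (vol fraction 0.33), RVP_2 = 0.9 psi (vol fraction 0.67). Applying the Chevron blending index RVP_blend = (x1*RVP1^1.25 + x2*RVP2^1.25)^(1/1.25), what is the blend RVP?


Chevron index: RVP_blend = (sum xi*RVPi^1.25)^(1/1.25)
RVP^1.25 terms: 0.33 * 9.8^1.25 + 0.67 * 0.9^1.25 = 6.30931
RVP_blend = 6.30931^(1/1.25) = 4.365

4.365 psi


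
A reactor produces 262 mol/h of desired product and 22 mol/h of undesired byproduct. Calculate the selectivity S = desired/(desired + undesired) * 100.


Selectivity = desired / (desired + undesired) * 100
Total products = 262 + 22 = 284 mol/h
S = 262 / 284 * 100
= 0.9225 * 100
= 92.25 %

92.25 %


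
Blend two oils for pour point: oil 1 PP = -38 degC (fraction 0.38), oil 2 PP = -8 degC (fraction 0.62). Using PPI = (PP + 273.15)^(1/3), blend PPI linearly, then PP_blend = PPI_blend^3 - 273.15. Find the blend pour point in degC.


PPI_1 = (-38 + 273.15)^(1/3) = 6.172318
PPI_2 = (-8 + 273.15)^(1/3) = 6.42437
PPI_blend = 0.38 * 6.172318 + 0.62 * 6.42437 = 6.32859
PP_blend = 6.32859^3 - 273.15 = 253.4667 - 273.15 = -19.68

-19.68 degC


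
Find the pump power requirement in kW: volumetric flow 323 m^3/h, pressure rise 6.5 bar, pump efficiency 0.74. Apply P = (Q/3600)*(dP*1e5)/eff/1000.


Q = 323 / 3600 = 0.0897222 m^3/s
P = 0.0897222 * (6.5 * 1e5) / 0.74 / 1000 = 78.81

78.81 kW


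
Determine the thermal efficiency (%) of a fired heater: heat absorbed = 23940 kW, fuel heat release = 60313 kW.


Furnace efficiency = Q_absorbed / Q_fuel * 100
= 23940 / 60313 * 100 = 39.69

39.69 %


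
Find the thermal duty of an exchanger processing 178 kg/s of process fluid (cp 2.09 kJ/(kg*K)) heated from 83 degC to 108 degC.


Q = m_dot * cp * delta_T
delta_T = 108 - 83 = 25 K
Q = 178 * 2.09 * 25
= 372.02 * 25
= 9300.5 kW

9300.5 kW


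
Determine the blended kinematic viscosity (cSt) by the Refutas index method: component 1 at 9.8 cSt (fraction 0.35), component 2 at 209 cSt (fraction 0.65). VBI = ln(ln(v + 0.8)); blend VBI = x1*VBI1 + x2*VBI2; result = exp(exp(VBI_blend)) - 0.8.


Refutas method: VBN_i = 14.534*ln(ln(visc_i + 0.8)) + 10.975, blended linearly by mass fraction; since VBN is linear in VBI_i = ln(ln(visc_i + 0.8)) and the fractions sum to 1, blend VBI directly: visc = exp(exp(VBI_blend)) - 0.8
VBI_1 = ln(ln(9.8 + 0.8)) = 0.859023
VBI_2 = ln(ln(209 + 0.8)) = 1.67638
VBI_blend = 0.35 * 0.859023 + 0.65 * 1.67638 = 1.39031
visc_blend = exp(exp(1.39031)) - 0.8 = 54.68

54.68 cSt


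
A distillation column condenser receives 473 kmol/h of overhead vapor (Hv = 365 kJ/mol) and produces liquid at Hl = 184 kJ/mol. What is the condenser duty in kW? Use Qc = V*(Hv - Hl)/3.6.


Qc = 473 * (365 - 184) / 3.6 = 473 * 181 / 3.6 = 23780

23780 kW


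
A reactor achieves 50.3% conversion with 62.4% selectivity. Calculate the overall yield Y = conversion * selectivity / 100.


Overall yield = conversion (%) * selectivity (%) / 100
Conversion = 50.3%, Selectivity = 62.4%
Y = 50.3 * 62.4 / 100
= 31.3872 %

31.3872 %


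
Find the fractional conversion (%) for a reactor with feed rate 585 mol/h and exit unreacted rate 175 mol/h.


X = (F_in - F_out) / F_in * 100
Moles reacted = 585 - 175 = 410
X = 410 / 585 * 100
= 0.7009 * 100
= 70.09 %

70.09 %


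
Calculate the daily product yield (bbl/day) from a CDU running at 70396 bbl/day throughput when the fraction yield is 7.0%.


Crude throughput = 70396 bbl/day
Fraction yield = 7.0%
yield = throughput * fraction / 100
yield = 70396 * 7.0 / 100 = 4927.72

4927.72 bbl/day


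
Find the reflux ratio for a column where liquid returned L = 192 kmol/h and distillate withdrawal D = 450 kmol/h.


Reflux ratio definition: R = L / D (liquid returned / distillate withdrawn)
L = 192 kmol/h, D = 450 kmol/h
R = 192 / 450 = 0.4267

0.4267


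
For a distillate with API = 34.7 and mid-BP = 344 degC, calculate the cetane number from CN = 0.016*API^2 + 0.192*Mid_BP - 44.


CN = 0.016 * 34.7^2 + 0.192 * 344 - 44
CN = 19.26544 + 66.048 - 44 = 41.31344

41.31344


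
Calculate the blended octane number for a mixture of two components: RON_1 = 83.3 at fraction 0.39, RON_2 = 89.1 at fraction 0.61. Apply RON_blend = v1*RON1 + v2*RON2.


Linear blending: RON_blend = sum(vi * RONi)
Contribution 1: 0.39 * 83.3 = 32.487
Contribution 2: 0.61 * 89.1 = 54.351
RON_blend = 32.487 + 54.351 = 86.838

86.838


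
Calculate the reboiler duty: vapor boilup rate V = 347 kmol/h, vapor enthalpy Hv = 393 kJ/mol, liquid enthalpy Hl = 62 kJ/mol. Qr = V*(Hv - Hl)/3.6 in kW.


Qr = 347 * (393 - 62) / 3.6 = 347 * 331 / 3.6 = 31900

31900 kW


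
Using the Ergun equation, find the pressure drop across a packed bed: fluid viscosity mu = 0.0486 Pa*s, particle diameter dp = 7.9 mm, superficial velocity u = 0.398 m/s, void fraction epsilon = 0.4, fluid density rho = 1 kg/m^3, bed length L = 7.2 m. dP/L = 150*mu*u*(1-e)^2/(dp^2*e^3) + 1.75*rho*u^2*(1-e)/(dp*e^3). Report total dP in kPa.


dp = 7.9 mm = 0.0079 m
Viscous term = 150*0.0486*0.398*(1-0.4)^2 / (0.0079^2*0.4^3) = 261504
Inertial term = 1.75*1*0.398^2*(1-0.4) / (0.0079*0.4^3) = 328.964
dP/L = 261504 + 328.964 = 261833 Pa/m
dP = 261833 * 7.2 / 1000 = 1885 kPa

1885 kPa


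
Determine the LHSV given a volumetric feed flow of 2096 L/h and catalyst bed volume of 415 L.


LHSV = volumetric feed rate / catalyst volume
= 2096 L/h / 415 L
= 5.051 h^-1

5.051 h^-1


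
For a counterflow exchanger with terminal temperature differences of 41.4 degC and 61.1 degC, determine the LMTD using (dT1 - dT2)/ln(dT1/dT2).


LMTD = (dT1 - dT2) / ln(dT1/dT2)
= (41.4 - 61.1) / ln(41.4 / 61.1) = -19.7 / -0.389231 = 50.61

50.61 degC


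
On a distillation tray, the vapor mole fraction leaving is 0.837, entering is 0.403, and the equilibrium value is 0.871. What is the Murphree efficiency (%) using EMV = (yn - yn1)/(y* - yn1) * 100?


Murphree vapor efficiency: EMV = (y_n - y_(n-1)) / (y*_n - y_(n-1)) * 100
EMV = (0.837 - 0.403) / (0.871 - 0.403) * 100 = 0.434 / 0.468 * 100 = 92.74

92.74 %


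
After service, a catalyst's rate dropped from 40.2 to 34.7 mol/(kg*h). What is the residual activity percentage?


Activity (%) = (rate_used / rate_fresh) * 100
rate_used = 34.7, rate_fresh = 40.2
= (34.7 / 40.2) * 100
= 0.8632 * 100 = 86.32

86.32 %


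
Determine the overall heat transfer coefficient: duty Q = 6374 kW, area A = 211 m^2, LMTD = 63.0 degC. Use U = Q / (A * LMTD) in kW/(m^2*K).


From Q = U*A*LMTD, U = Q / (A * LMTD)
U = 6374 / (211 * 63.0) = 6374 / 13293 = 0.4795

0.4795 kW/(m^2*K)


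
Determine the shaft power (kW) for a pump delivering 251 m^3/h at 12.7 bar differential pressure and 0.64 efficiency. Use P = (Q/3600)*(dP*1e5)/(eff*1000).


Q = 251 / 3600 = 0.0697222 m^3/s
P = 0.0697222 * (12.7 * 1e5) / 0.64 / 1000 = 138.4

138.4 kW


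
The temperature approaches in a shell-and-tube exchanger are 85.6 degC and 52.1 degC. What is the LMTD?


LMTD = (dT1 - dT2) / ln(dT1/dT2)
= (85.6 - 52.1) / ln(85.6 / 52.1) = 33.5 / 0.49652 = 67.47

67.47 degC


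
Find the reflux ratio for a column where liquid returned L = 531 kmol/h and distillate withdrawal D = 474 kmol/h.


Reflux ratio definition: R = L / D (liquid returned / distillate withdrawn)
L = 531 kmol/h, D = 474 kmol/h
R = 531 / 474 = 1.120

1.120


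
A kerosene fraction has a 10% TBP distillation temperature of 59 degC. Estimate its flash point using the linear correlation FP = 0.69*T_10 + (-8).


FP = 0.69 * 59 + (-8) = 32.71

32.71 degC


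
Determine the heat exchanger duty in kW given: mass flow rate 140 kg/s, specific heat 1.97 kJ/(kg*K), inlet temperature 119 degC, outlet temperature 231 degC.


Q = m_dot * cp * delta_T
delta_T = 231 - 119 = 112 K
Q = 140 * 1.97 * 112
= 275.8 * 112
= 30889.6 kW

30889.6 kW


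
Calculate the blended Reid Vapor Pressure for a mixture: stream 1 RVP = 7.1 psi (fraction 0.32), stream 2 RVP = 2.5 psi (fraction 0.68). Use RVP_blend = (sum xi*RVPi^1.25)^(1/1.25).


Chevron index: RVP_blend = (sum xi*RVPi^1.25)^(1/1.25)
RVP^1.25 terms: 0.32 * 7.1^1.25 + 0.68 * 2.5^1.25 = 5.84635
RVP_blend = 5.84635^(1/1.25) = 4.107

4.107 psi


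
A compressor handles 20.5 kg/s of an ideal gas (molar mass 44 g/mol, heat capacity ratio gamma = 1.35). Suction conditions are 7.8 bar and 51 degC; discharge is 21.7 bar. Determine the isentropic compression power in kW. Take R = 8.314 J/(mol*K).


Isentropic work: W = m*(gamma/(gamma-1))*(R*T1/MW)*((P2/P1)^((gamma-1)/gamma) - 1)
T1 = 51 + 273.15 = 324.15 K
Pressure ratio = 21.7 / 7.8 = 2.78205
Exponent = (1.35 - 1)/1.35 = 0.259259
(P2/P1)^exp - 1 = 2.78205^0.259259 - 1 = 0.303784
W = 20.5 * 1.35 / 0.35 * 8.314 * 324.15 / 44 * 0.303784 = 1471

1471 kW


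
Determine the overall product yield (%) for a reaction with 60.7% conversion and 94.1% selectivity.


Overall yield = conversion (%) * selectivity (%) / 100
Conversion = 60.7%, Selectivity = 94.1%
Y = 60.7 * 94.1 / 100
= 57.1187 %

57.1187 %


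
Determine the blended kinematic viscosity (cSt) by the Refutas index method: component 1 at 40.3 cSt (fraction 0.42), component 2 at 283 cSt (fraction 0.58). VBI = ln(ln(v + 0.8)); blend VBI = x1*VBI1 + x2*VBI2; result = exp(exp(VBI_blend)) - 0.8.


Refutas method: VBN_i = 14.534*ln(ln(visc_i + 0.8)) + 10.975, blended linearly by mass fraction; since VBN is linear in VBI_i = ln(ln(visc_i + 0.8)) and the fractions sum to 1, blend VBI directly: visc = exp(exp(VBI_blend)) - 0.8
VBI_1 = ln(ln(40.3 + 0.8)) = 1.31265
VBI_2 = ln(ln(283 + 0.8)) = 1.73135
VBI_blend = 0.42 * 1.31265 + 0.58 * 1.73135 = 1.5555
visc_blend = exp(exp(1.5555)) - 0.8 = 113.3

113.3 cSt


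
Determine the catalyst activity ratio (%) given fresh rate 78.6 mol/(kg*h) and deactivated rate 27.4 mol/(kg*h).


Activity (%) = (rate_used / rate_fresh) * 100
rate_used = 27.4, rate_fresh = 78.6
= (27.4 / 78.6) * 100
= 0.3486 * 100 = 34.86

34.86 %


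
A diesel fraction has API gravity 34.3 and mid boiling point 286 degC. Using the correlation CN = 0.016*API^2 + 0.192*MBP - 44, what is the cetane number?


CN = 0.016 * 34.3^2 + 0.192 * 286 - 44
CN = 18.82384 + 54.912 - 44 = 29.73584

29.73584


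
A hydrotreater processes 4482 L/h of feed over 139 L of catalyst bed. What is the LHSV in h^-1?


LHSV = volumetric feed rate / catalyst volume
= 4482 L/h / 139 L
= 32.24 h^-1

32.24 h^-1


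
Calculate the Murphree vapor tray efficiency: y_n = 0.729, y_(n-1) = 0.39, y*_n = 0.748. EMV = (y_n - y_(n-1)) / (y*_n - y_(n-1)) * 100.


Murphree vapor efficiency: EMV = (y_n - y_(n-1)) / (y*_n - y_(n-1)) * 100
EMV = (0.729 - 0.39) / (0.748 - 0.39) * 100 = 0.339 / 0.358 * 100 = 94.69

94.69 %


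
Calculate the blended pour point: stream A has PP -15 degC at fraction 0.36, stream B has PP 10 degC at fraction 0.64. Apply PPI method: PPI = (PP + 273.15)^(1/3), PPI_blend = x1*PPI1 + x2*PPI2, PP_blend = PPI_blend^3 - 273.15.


PPI_1 = (-15 + 273.15)^(1/3) = 6.36733
PPI_2 = (10 + 273.15)^(1/3) = 6.566574
PPI_blend = 0.36 * 6.36733 + 0.64 * 6.566574 = 6.494846
PP_blend = 6.494846^3 - 273.15 = 273.9722 - 273.15 = 0.82

0.82 degC


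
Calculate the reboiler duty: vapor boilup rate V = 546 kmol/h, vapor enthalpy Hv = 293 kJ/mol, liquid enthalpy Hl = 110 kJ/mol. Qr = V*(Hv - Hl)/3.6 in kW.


Qr = 546 * (293 - 110) / 3.6 = 546 * 183 / 3.6 = 27760

27760 kW


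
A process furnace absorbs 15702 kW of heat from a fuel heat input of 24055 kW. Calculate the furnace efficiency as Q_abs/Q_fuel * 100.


Furnace efficiency = Q_absorbed / Q_fuel * 100
= 15702 / 24055 * 100 = 65.28

65.28 %


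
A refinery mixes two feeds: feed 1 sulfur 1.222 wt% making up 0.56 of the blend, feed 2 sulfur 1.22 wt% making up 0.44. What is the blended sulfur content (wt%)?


Linear sulfur blending: S_blend = x1*S1 + x2*S2
Contribution 1: 0.56 * 1.222 = 0.68432 wt%
Contribution 2: 0.44 * 1.22 = 0.5368 wt%
S_blend = 0.68432 + 0.5368 = 1.22112

1.22112 wt%


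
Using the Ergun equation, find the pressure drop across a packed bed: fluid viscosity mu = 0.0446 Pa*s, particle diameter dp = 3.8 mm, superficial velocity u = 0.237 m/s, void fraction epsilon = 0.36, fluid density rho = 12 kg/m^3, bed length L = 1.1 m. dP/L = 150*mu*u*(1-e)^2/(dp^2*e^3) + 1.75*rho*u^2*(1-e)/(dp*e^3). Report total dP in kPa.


dp = 3.8 mm = 0.0038 m
Viscous term = 150*0.0446*0.237*(1-0.36)^2 / (0.0038^2*0.36^3) = 963962
Inertial term = 1.75*12*0.237^2*(1-0.36) / (0.0038*0.36^3) = 4257.99
dP/L = 963962 + 4257.99 = 968220 Pa/m
dP = 968220 * 1.1 / 1000 = 1065 kPa

1065 kPa


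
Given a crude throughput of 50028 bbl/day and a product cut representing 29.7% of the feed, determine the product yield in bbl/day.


Crude throughput = 50028 bbl/day
Fraction yield = 29.7%
yield = throughput * fraction / 100
yield = 50028 * 29.7 / 100 = 14858.316

14858.316 bbl/day


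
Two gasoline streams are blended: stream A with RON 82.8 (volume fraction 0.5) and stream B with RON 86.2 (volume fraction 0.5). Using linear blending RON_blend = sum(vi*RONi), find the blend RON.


Linear blending: RON_blend = sum(vi * RONi)
Contribution 1: 0.5 * 82.8 = 41.4
Contribution 2: 0.5 * 86.2 = 43.1
RON_blend = 41.4 + 43.1 = 84.5

84.5


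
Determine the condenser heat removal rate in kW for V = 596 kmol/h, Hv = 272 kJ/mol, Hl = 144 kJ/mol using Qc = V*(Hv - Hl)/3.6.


Qc = 596 * (272 - 144) / 3.6 = 596 * 128 / 3.6 = 21190

21190 kW


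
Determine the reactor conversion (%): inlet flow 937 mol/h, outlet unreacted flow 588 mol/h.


X = (F_in - F_out) / F_in * 100
Moles reacted = 937 - 588 = 349
X = 349 / 937 * 100
= 0.3725 * 100
= 37.25 %

37.25 %


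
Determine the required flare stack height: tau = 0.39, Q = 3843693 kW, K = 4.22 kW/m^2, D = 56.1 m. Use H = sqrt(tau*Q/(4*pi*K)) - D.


tau*Q/(4*pi*K) = 0.39 * 3843693 / (4 * pi * 4.22) = 28267.7
sqrt(28267.7) = 168.13
H = 168.13 - 56.1 = 112.0

112.0 m


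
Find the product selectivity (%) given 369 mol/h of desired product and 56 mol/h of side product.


Selectivity = desired / (desired + undesired) * 100
Total products = 369 + 56 = 425 mol/h
S = 369 / 425 * 100
= 0.8682 * 100
= 86.82 %

86.82 %


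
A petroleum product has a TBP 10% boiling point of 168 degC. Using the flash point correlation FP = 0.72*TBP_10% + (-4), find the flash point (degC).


FP = 0.72 * 168 + (-4) = 116.96

116.96 degC


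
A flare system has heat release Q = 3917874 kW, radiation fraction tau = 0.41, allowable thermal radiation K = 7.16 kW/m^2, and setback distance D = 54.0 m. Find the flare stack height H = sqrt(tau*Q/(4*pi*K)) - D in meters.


tau*Q/(4*pi*K) = 0.41 * 3917874 / (4 * pi * 7.16) = 17853
sqrt(17853) = 133.615
H = 133.615 - 54.0 = 79.62

79.62 m


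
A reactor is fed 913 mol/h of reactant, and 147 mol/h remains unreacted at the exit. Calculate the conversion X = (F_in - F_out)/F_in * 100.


X = (F_in - F_out) / F_in * 100
Moles reacted = 913 - 147 = 766
X = 766 / 913 * 100
= 0.8390 * 100
= 83.90 %

83.90 %


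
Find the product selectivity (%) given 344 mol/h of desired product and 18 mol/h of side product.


Selectivity = desired / (desired + undesired) * 100
Total products = 344 + 18 = 362 mol/h
S = 344 / 362 * 100
= 0.9503 * 100
= 95.03 %

95.03 %


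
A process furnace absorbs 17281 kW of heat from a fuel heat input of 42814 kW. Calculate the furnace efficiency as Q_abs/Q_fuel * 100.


Furnace efficiency = Q_absorbed / Q_fuel * 100
= 17281 / 42814 * 100 = 40.36

40.36 %


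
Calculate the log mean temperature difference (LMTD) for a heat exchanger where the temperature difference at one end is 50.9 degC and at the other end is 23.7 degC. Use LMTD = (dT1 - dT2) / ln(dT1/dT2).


LMTD = (dT1 - dT2) / ln(dT1/dT2)
= (50.9 - 23.7) / ln(50.9 / 23.7) = 27.2 / 0.764388 = 35.58

35.58 degC


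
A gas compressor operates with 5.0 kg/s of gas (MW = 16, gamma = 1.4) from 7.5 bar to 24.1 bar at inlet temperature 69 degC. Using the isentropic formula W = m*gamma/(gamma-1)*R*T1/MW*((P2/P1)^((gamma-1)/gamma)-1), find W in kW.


Isentropic work: W = m*(gamma/(gamma-1))*(R*T1/MW)*((P2/P1)^((gamma-1)/gamma) - 1)
T1 = 69 + 273.15 = 342.15 K
Pressure ratio = 24.1 / 7.5 = 3.21333
Exponent = (1.4 - 1)/1.4 = 0.285714
(P2/P1)^exp - 1 = 3.21333^0.285714 - 1 = 0.395868
W = 5.0 * 1.4 / 0.4 * 8.314 * 342.15 / 16 * 0.395868 = 1232

1232 kW


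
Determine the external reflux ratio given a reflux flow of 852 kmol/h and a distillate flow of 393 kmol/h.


Reflux ratio definition: R = L / D (liquid returned / distillate withdrawn)
L = 852 kmol/h, D = 393 kmol/h
R = 852 / 393 = 2.168

2.168


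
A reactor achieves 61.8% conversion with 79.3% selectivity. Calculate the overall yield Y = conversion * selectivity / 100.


Overall yield = conversion (%) * selectivity (%) / 100
Conversion = 61.8%, Selectivity = 79.3%
Y = 61.8 * 79.3 / 100
= 49.0074 %

49.0074 %


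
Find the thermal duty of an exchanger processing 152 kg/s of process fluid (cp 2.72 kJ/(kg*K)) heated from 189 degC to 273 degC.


Q = m_dot * cp * delta_T
delta_T = 273 - 189 = 84 K
Q = 152 * 2.72 * 84
= 413.44 * 84
= 34728.96 kW

34728.96 kW


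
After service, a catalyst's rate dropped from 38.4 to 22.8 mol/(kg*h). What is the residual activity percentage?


Activity (%) = (rate_used / rate_fresh) * 100
rate_used = 22.8, rate_fresh = 38.4
= (22.8 / 38.4) * 100
= 0.5938 * 100 = 59.38

59.38 %


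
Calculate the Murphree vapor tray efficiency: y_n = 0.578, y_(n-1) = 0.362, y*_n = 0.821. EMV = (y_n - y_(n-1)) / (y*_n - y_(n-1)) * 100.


Murphree vapor efficiency: EMV = (y_n - y_(n-1)) / (y*_n - y_(n-1)) * 100
EMV = (0.578 - 0.362) / (0.821 - 0.362) * 100 = 0.216 / 0.459 * 100 = 47.06

47.06 %


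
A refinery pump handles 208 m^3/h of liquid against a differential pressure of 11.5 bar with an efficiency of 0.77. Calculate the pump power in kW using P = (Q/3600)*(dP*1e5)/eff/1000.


Q = 208 / 3600 = 0.0577778 m^3/s
P = 0.0577778 * (11.5 * 1e5) / 0.77 / 1000 = 86.29

86.29 kW


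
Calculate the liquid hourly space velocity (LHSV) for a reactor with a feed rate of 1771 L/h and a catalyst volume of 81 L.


LHSV = volumetric feed rate / catalyst volume
= 1771 L/h / 81 L
= 21.86 h^-1

21.86 h^-1


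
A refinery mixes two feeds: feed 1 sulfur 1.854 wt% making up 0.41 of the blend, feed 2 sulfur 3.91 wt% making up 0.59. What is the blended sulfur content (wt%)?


Linear sulfur blending: S_blend = x1*S1 + x2*S2
Contribution 1: 0.41 * 1.854 = 0.76014 wt%
Contribution 2: 0.59 * 3.91 = 2.3069 wt%
S_blend = 0.76014 + 2.3069 = 3.06704

3.06704 wt%


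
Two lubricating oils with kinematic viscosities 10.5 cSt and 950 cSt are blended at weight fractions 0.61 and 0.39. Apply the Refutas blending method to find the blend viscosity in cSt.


Refutas method: VBN_i = 14.534*ln(ln(visc_i + 0.8)) + 10.975, blended linearly by mass fraction; since VBN is linear in VBI_i = ln(ln(visc_i + 0.8)) and the fractions sum to 1, blend VBI directly: visc = exp(exp(VBI_blend)) - 0.8
VBI_1 = ln(ln(10.5 + 0.8)) = 0.88575
VBI_2 = ln(ln(950 + 0.8)) = 1.92531
VBI_blend = 0.61 * 0.88575 + 0.39 * 1.92531 = 1.29118
visc_blend = exp(exp(1.29118)) - 0.8 = 37.18

37.18 cSt


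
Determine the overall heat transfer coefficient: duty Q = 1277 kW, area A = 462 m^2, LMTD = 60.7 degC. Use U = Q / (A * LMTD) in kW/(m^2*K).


From Q = U*A*LMTD, U = Q / (A * LMTD)
U = 1277 / (462 * 60.7) = 1277 / 28043.4 = 0.04554

0.04554 kW/(m^2*K)


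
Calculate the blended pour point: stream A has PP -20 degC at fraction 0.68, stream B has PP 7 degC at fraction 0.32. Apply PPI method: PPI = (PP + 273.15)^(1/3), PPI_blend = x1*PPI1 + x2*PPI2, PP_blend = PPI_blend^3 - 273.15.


PPI_1 = (-20 + 273.15)^(1/3) = 6.325953
PPI_2 = (7 + 273.15)^(1/3) = 6.543301
PPI_blend = 0.68 * 6.325953 + 0.32 * 6.543301 = 6.395504
PP_blend = 6.395504^3 - 273.15 = 261.5919 - 273.15 = -11.56

-11.56 degC


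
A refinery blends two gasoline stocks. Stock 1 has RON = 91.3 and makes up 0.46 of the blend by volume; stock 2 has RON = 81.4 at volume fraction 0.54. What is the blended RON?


Linear blending: RON_blend = sum(vi * RONi)
Contribution 1: 0.46 * 91.3 = 41.998
Contribution 2: 0.54 * 81.4 = 43.956
RON_blend = 41.998 + 43.956 = 85.954

85.954


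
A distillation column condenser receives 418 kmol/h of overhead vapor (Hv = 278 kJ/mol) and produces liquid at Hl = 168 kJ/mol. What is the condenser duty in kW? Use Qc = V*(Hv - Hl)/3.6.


Qc = 418 * (278 - 168) / 3.6 = 418 * 110 / 3.6 = 12770

12770 kW


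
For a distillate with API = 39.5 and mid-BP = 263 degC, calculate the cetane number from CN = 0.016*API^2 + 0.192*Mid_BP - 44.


CN = 0.016 * 39.5^2 + 0.192 * 263 - 44
CN = 24.964 + 50.496 - 44 = 31.46

31.46


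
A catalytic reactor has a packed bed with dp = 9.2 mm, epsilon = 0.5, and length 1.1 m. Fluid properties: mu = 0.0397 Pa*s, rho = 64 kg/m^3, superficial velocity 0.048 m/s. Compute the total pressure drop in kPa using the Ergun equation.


dp = 9.2 mm = 0.0092 m
Viscous term = 150*0.0397*0.048*(1-0.5)^2 / (0.0092^2*0.5^3) = 6754.25
Inertial term = 1.75*64*0.048^2*(1-0.5) / (0.0092*0.5^3) = 112.195
dP/L = 6754.25 + 112.195 = 6866.44 Pa/m
dP = 6866.44 * 1.1 / 1000 = 7.553 kPa

7.553 kPa


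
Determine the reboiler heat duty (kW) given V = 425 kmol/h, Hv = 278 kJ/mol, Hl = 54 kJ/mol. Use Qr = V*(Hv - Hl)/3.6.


Qr = 425 * (278 - 54) / 3.6 = 425 * 224 / 3.6 = 26440

26440 kW


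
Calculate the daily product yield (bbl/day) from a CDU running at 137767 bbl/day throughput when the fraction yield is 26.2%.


Crude throughput = 137767 bbl/day
Fraction yield = 26.2%
yield = throughput * fraction / 100
yield = 137767 * 26.2 / 100 = 36094.954

36094.954 bbl/day


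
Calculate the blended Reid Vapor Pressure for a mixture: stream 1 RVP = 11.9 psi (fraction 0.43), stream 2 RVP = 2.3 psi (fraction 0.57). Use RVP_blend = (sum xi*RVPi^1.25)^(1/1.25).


Chevron index: RVP_blend = (sum xi*RVPi^1.25)^(1/1.25)
RVP^1.25 terms: 0.43 * 11.9^1.25 + 0.57 * 2.3^1.25 = 11.1184
RVP_blend = 11.1184^(1/1.25) = 6.868

6.868 psi


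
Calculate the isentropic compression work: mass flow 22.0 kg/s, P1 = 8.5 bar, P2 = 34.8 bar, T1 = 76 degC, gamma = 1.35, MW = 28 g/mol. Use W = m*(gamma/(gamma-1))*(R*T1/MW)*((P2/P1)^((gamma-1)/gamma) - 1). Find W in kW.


Isentropic work: W = m*(gamma/(gamma-1))*(R*T1/MW)*((P2/P1)^((gamma-1)/gamma) - 1)
T1 = 76 + 273.15 = 349.15 K
Pressure ratio = 34.8 / 8.5 = 4.09412
Exponent = (1.35 - 1)/1.35 = 0.259259
(P2/P1)^exp - 1 = 4.09412^0.259259 - 1 = 0.441147
W = 22.0 * 1.35 / 0.35 * 8.314 * 349.15 / 28 * 0.441147 = 3881

3881 kW


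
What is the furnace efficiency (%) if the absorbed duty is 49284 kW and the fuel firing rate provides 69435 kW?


Furnace efficiency = Q_absorbed / Q_fuel * 100
= 49284 / 69435 * 100 = 70.98

70.98 %


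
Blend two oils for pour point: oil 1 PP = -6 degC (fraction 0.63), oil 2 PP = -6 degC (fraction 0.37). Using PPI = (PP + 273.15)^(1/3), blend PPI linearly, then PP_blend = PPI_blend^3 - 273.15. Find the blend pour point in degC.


PPI_1 = (-6 + 273.15)^(1/3) = 6.440482
PPI_2 = (-6 + 273.15)^(1/3) = 6.440482
PPI_blend = 0.63 * 6.440482 + 0.37 * 6.440482 = 6.440482
PP_blend = 6.440482^3 - 273.15 = 267.15 - 273.15 = -6

-6 degC


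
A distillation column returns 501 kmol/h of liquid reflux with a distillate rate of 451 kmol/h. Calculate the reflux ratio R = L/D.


Reflux ratio definition: R = L / D (liquid returned / distillate withdrawn)
L = 501 kmol/h, D = 451 kmol/h
R = 501 / 451 = 1.111

1.111


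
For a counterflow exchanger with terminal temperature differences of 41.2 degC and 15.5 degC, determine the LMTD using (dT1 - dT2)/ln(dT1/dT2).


LMTD = (dT1 - dT2) / ln(dT1/dT2)
= (41.2 - 15.5) / ln(41.2 / 15.5) = 25.7 / 0.977598 = 26.29

26.29 degC


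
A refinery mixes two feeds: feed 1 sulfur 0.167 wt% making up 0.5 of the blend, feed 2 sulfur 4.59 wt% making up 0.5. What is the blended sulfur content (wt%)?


Linear sulfur blending: S_blend = x1*S1 + x2*S2
Contribution 1: 0.5 * 0.167 = 0.0835 wt%
Contribution 2: 0.5 * 4.59 = 2.295 wt%
S_blend = 0.0835 + 2.295 = 2.3785

2.3785 wt%


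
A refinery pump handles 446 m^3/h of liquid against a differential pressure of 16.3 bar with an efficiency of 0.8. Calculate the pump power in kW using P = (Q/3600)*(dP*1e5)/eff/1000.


Q = 446 / 3600 = 0.123889 m^3/s
P = 0.123889 * (16.3 * 1e5) / 0.8 / 1000 = 252.4

252.4 kW


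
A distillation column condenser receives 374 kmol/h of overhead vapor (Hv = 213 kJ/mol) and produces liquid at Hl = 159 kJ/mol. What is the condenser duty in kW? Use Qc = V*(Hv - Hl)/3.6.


Qc = 374 * (213 - 159) / 3.6 = 374 * 54 / 3.6 = 5610

5610 kW


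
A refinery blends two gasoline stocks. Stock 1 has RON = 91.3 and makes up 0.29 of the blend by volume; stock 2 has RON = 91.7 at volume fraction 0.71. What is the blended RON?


Linear blending: RON_blend = sum(vi * RONi)
Contribution 1: 0.29 * 91.3 = 26.477
Contribution 2: 0.71 * 91.7 = 65.107
RON_blend = 26.477 + 65.107 = 91.584

91.584


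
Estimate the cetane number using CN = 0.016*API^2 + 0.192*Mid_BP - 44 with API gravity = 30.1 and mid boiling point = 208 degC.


CN = 0.016 * 30.1^2 + 0.192 * 208 - 44
CN = 14.49616 + 39.936 - 44 = 10.43216

10.43216


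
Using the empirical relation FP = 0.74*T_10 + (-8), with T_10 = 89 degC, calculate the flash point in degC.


FP = 0.74 * 89 + (-8) = 57.86

57.86 degC


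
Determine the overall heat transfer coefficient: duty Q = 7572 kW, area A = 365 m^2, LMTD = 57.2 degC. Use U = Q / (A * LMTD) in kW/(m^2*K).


From Q = U*A*LMTD, U = Q / (A * LMTD)
U = 7572 / (365 * 57.2) = 7572 / 20878 = 0.3627

0.3627 kW/(m^2*K)


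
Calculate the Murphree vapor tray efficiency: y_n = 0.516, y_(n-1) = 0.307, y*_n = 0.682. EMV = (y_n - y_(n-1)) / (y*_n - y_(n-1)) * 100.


Murphree vapor efficiency: EMV = (y_n - y_(n-1)) / (y*_n - y_(n-1)) * 100
EMV = (0.516 - 0.307) / (0.682 - 0.307) * 100 = 0.209 / 0.375 * 100 = 55.73

55.73 %


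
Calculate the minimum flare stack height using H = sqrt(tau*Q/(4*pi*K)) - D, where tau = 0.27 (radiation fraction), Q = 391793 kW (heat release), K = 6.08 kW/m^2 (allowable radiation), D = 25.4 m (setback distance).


tau*Q/(4*pi*K) = 0.27 * 391793 / (4 * pi * 6.08) = 1384.54
sqrt(1384.54) = 37.2094
H = 37.2094 - 25.4 = 11.81

11.81 m


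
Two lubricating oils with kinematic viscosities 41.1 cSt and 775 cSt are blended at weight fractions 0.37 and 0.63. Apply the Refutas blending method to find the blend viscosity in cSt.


Refutas method: VBN_i = 14.534*ln(ln(visc_i + 0.8)) + 10.975, blended linearly by mass fraction; since VBN is linear in VBI_i = ln(ln(visc_i + 0.8)) and the fractions sum to 1, blend VBI directly: visc = exp(exp(VBI_blend)) - 0.8
VBI_1 = ln(ln(41.1 + 0.8)) = 1.31782
VBI_2 = ln(ln(775 + 0.8)) = 1.8952
VBI_blend = 0.37 * 1.31782 + 0.63 * 1.8952 = 1.68157
visc_blend = exp(exp(1.68157)) - 0.8 = 214.9

214.9 cSt


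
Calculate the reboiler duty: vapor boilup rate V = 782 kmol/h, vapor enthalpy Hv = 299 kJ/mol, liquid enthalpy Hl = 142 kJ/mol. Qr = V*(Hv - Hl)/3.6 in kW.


Qr = 782 * (299 - 142) / 3.6 = 782 * 157 / 3.6 = 34100

34100 kW


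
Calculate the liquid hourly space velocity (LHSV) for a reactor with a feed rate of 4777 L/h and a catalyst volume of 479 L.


LHSV = volumetric feed rate / catalyst volume
= 4777 L/h / 479 L
= 9.973 h^-1

9.973 h^-1


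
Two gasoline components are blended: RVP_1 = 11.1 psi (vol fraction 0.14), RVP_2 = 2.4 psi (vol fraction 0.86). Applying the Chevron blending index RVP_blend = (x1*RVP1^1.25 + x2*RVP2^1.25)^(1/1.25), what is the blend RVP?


Chevron index: RVP_blend = (sum xi*RVPi^1.25)^(1/1.25)
RVP^1.25 terms: 0.14 * 11.1^1.25 + 0.86 * 2.4^1.25 = 5.40548
RVP_blend = 5.40548^(1/1.25) = 3.857

3.857 psi


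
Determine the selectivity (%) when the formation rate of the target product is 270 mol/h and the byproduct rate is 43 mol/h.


Selectivity = desired / (desired + undesired) * 100
Total products = 270 + 43 = 313 mol/h
S = 270 / 313 * 100
= 0.8626 * 100
= 86.26 %

86.26 %


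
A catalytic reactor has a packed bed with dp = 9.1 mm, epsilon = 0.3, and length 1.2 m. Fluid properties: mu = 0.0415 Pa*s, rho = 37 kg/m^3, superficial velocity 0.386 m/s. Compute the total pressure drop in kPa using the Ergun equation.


dp = 9.1 mm = 0.0091 m
Viscous term = 150*0.0415*0.386*(1-0.3)^2 / (0.0091^2*0.3^3) = 526594
Inertial term = 1.75*37*0.386^2*(1-0.3) / (0.0091*0.3^3) = 27485.7
dP/L = 526594 + 27485.7 = 554080 Pa/m
dP = 554080 * 1.2 / 1000 = 664.9 kPa

664.9 kPa


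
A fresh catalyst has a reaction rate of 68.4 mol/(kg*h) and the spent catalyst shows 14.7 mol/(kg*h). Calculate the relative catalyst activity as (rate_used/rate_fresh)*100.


Activity (%) = (rate_used / rate_fresh) * 100
rate_used = 14.7, rate_fresh = 68.4
= (14.7 / 68.4) * 100
= 0.2149 * 100 = 21.49

21.49 %


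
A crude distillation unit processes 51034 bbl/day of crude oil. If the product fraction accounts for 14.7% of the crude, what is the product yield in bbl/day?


Crude throughput = 51034 bbl/day
Fraction yield = 14.7%
yield = throughput * fraction / 100
yield = 51034 * 14.7 / 100 = 7501.998

7501.998 bbl/day


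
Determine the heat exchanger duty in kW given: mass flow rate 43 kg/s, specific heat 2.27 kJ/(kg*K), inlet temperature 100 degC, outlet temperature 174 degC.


Q = m_dot * cp * delta_T
delta_T = 174 - 100 = 74 K
Q = 43 * 2.27 * 74
= 97.61 * 74
= 7223.14 kW

7223.14 kW


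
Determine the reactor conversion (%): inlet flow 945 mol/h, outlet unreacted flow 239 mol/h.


X = (F_in - F_out) / F_in * 100
Moles reacted = 945 - 239 = 706
X = 706 / 945 * 100
= 0.7471 * 100
= 74.71 %

74.71 %


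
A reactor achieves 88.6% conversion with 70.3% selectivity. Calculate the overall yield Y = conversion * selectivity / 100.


Overall yield = conversion (%) * selectivity (%) / 100
Conversion = 88.6%, Selectivity = 70.3%
Y = 88.6 * 70.3 / 100
= 62.2858 %

62.2858 %


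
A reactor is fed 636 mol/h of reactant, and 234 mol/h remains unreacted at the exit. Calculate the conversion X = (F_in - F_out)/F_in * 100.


X = (F_in - F_out) / F_in * 100
Moles reacted = 636 - 234 = 402
X = 402 / 636 * 100
= 0.6321 * 100
= 63.21 %

63.21 %


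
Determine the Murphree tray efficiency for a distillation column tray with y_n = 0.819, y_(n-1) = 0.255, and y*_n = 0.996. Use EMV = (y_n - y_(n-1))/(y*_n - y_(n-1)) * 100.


Murphree vapor efficiency: EMV = (y_n - y_(n-1)) / (y*_n - y_(n-1)) * 100
EMV = (0.819 - 0.255) / (0.996 - 0.255) * 100 = 0.564 / 0.741 * 100 = 76.11

76.11 %


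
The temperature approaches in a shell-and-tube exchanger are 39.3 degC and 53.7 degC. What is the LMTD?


LMTD = (dT1 - dT2) / ln(dT1/dT2)
= (39.3 - 53.7) / ln(39.3 / 53.7) = -14.4 / -0.312188 = 46.13

46.13 degC


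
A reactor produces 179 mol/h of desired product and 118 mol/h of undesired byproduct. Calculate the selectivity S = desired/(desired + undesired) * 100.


Selectivity = desired / (desired + undesired) * 100
Total products = 179 + 118 = 297 mol/h
S = 179 / 297 * 100
= 0.6027 * 100
= 60.27 %

60.27 %


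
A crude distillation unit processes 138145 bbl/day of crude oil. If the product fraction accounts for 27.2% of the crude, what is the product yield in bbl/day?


Crude throughput = 138145 bbl/day
Fraction yield = 27.2%
yield = throughput * fraction / 100
yield = 138145 * 27.2 / 100 = 37575.44

37575.44 bbl/day


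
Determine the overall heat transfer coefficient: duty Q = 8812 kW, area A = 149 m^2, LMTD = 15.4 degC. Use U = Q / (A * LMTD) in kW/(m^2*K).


From Q = U*A*LMTD, U = Q / (A * LMTD)
U = 8812 / (149 * 15.4) = 8812 / 2294.6 = 3.840

3.840 kW/(m^2*K)


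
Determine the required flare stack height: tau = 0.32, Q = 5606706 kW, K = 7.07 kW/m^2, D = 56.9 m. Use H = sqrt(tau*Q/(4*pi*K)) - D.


tau*Q/(4*pi*K) = 0.32 * 5606706 / (4 * pi * 7.07) = 20194.3
sqrt(20194.3) = 142.107
H = 142.107 - 56.9 = 85.21

85.21 m
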